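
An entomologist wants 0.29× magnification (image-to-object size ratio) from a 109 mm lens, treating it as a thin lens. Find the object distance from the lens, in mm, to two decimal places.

484.86 mm

With m = dᵢ/dₒ and 1/f = 1/dₒ + 1/dᵢ, substituting dᵢ = m·dₒ gives 1/f = (1 + 1/m)/dₒ, hence dₒ = f·(1 + 1/m).
dₒ = 109 × (1 + 1/0.29) = 109 × 4.44828 ≈ 484.862 mm.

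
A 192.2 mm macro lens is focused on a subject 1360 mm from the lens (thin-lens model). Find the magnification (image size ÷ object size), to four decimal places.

0.1646×

Thin lens: 1/f = 1/dₒ + 1/dᵢ → 1/dᵢ = 1/192.2 − 1/1360 = 0.0044676 mm⁻¹, so dᵢ ≈ 223.8328 mm.
Magnification m = dᵢ/dₒ = 223.8328/1360 ≈ 0.16458.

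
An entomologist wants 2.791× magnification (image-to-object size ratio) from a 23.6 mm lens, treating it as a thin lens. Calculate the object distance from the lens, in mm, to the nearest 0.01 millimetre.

32.06 mm

With m = dᵢ/dₒ and 1/f = 1/dₒ + 1/dᵢ, substituting dᵢ = m·dₒ gives 1/f = (1 + 1/m)/dₒ, hence dₒ = f·(1 + 1/m).
dₒ = 23.6 × (1 + 1/2.791) = 23.6 × 1.35829 ≈ 32.056 mm.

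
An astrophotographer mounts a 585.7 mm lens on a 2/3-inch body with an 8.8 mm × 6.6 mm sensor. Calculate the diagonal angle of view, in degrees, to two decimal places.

Sensor diagonal = √(8.8² + 6.6²) = √121.0000 ≈ 11.0000 mm.
Angle of view α = 2·arctan(d/2f) with d = 11.0000 mm and f = 585.7 mm.
d/2f = 0.00939; arctan(0.00939) ≈ 0.5380°, so α ≈ 1.0760°.

1.08°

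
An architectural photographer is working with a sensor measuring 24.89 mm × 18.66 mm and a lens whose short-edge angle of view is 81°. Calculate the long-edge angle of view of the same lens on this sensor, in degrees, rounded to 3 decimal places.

From the short-edge AOV: f = 18.66 / (2·tan(40.5°)) = 18.66 / 1.70816 ≈ 10.9240 mm.
Long-edge AOV = 2·arctan(24.89 / (2 × 10.9240)) = 2·arctan(1.13923) ≈ 97.4477°.

97.448°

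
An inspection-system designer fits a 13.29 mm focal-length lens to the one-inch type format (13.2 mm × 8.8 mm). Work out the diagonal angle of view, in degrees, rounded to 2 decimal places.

Sensor diagonal = √(13.2² + 8.8²) = √251.6800 ≈ 15.8644 mm.
Angle of view α = 2·arctan(d/2f) with d = 15.8644 mm and f = 13.29 mm.
d/2f = 0.59686; arctan(0.59686) ≈ 30.8311°, so α ≈ 61.6622°.

61.66°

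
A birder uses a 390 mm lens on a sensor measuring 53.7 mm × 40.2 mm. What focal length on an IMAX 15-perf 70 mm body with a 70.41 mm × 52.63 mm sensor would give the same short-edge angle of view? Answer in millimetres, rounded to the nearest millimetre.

511 mm

Equal angle of view means equal height/f ratio, so f₂ = f₁ · (height₂/height₁) = 390 × 52.63/40.2.
f₂ = 390 × 1.30920 ≈ 510.590 mm.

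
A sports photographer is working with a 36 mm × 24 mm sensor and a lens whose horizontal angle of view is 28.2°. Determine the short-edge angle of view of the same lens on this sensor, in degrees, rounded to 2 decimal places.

From the horizontal AOV: f = 36 / (2·tan(14.1°)) = 36 / 0.50237 ≈ 71.6610 mm.
Short-edge AOV = 2·arctan(24 / (2 × 71.6610)) = 2·arctan(0.16746) ≈ 19.0125°.

19.01°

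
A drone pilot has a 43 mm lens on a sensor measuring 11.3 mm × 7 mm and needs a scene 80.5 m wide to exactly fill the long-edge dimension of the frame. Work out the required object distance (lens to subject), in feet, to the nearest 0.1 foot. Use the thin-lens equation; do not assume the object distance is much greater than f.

1005.2 ft

W: 80.5 m = 80500 mm.
Magnification m = w/W = dᵢ/dₒ; combined with 1/f = 1/dₒ + 1/dᵢ this gives dₒ = f·(1 + W/w).
dₒ = 43 mm × (1 + 80500/11.3) = 43 × 7124.8938 ≈ 306370.434 mm = 306370.434/304.8 ft = 1005.15 ft.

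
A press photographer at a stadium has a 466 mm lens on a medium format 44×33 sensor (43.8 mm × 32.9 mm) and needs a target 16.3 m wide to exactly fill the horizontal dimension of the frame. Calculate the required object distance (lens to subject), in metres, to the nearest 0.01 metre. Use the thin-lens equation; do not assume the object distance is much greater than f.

W: 16.3 m = 16300 mm.
Magnification m = w/W = dᵢ/dₒ; combined with 1/f = 1/dₒ + 1/dᵢ this gives dₒ = f·(1 + W/w).
dₒ = 466 mm × (1 + 16300/43.8) = 466 × 373.1461 ≈ 173886.091 mm = 173.886 m.

173.89 m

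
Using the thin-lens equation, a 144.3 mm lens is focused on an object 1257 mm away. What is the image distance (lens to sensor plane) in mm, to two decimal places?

163.01 mm

1/dᵢ = 1/f − 1/dₒ = 1/144.3 − 1/1257 = 0.0061345 mm⁻¹.
dᵢ = 1/0.0061345 ≈ 163.0135 mm.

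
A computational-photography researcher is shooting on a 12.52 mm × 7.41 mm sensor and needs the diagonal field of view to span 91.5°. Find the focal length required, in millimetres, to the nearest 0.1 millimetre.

Sensor diagonal = √(12.52² + 7.41²) = √211.6585 ≈ 14.5485 mm.
From α = 2·arctan(d/2f) we get f = d / (2·tan(α/2)).
With d = 14.5485 mm and α/2 = 45.75°, tan(α/2) ≈ 1.02653, so f ≈ 14.5485 / 2.05306 ≈ 7.0863 mm.

7.1 mm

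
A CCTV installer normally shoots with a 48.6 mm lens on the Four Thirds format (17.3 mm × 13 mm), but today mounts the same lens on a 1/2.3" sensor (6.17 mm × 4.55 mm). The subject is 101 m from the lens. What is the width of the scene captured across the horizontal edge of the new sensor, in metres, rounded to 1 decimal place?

The focal length stays 48.6 mm; the relevant sensor dimension is now w = 6.17 mm. Object distance dₒ = 101 m = 101000 mm.
Thin-lens field width W = w·(dₒ − f)/f = 6.17 × (101000 − 48.6)/48.6 ≈ 12816.258 mm = 12.8163 m.

12.8 m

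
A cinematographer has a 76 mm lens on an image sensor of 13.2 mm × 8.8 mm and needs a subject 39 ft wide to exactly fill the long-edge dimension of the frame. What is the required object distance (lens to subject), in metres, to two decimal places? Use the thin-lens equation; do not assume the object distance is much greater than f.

W: 39 ft × 304.8 mm/ft = 11887.20 mm.
Magnification m = w/W = dᵢ/dₒ; combined with 1/f = 1/dₒ + 1/dᵢ this gives dₒ = f·(1 + W/w).
dₒ = 76 mm × (1 + 11887.2/13.2) = 76 × 901.5454 ≈ 68517.452 mm = 68.5175 m.

68.52 m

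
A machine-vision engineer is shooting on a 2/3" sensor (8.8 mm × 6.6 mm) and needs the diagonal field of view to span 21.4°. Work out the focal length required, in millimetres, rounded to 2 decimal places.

29.11 mm

Sensor diagonal = √(8.8² + 6.6²) = √121.0000 ≈ 11.0000 mm.
From α = 2·arctan(d/2f) we get f = d / (2·tan(α/2)).
With d = 11.0000 mm and α/2 = 10.7°, tan(α/2) ≈ 0.18895, so f ≈ 11.0000 / 0.37790 ≈ 29.1079 mm.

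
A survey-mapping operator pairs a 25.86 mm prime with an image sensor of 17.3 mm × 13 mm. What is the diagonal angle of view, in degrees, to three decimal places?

Sensor diagonal = √(17.3² + 13²) = √468.2900 ≈ 21.6400 mm.
Angle of view α = 2·arctan(d/2f) with d = 21.6400 mm and f = 25.86 mm.
d/2f = 0.41841; arctan(0.41841) ≈ 22.7048°, so α ≈ 45.4095°.

45.410°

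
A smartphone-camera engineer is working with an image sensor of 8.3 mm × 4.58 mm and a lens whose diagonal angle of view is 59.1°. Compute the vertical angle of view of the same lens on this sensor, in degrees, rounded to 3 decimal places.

30.635°

Sensor diagonal = √(8.3² + 4.58²) = √89.8664 ≈ 9.4798 mm.
From the diagonal AOV: f = 9.4798 / (2·tan(29.55°)) = 9.4798 / 1.13385 ≈ 8.3607 mm.
Vertical AOV = 2·arctan(4.58 / (2 × 8.3607)) = 2·arctan(0.27390) ≈ 30.6353°.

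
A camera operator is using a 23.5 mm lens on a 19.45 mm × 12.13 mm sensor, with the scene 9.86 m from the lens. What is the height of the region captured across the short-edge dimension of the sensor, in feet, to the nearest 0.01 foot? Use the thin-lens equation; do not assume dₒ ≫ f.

16.66 ft

dₒ: 9.86 m = 9860 mm.
Similar triangles through the lens centre give W/dₒ = h/dᵢ; with 1/f = 1/dₒ + 1/dᵢ this gives W = h·(dₒ − f)/f.
W = 12.13 mm × (9860 − 23.5) / 23.5 = 12.13 × 418.5745 ≈ 5077.308 mm = 5077.308/304.8 ft = 16.6578 ft.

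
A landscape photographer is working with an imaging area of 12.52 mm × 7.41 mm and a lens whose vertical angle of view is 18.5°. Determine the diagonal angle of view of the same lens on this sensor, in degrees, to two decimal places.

35.46°

From the vertical AOV: f = 7.41 / (2·tan(9.25°)) = 7.41 / 0.32572 ≈ 22.7496 mm.
Sensor diagonal = √(12.52² + 7.41²) = √211.6585 ≈ 14.5485 mm.
Diagonal AOV = 2·arctan(14.5485 / (2 × 22.7496)) = 2·arctan(0.31975) ≈ 35.4637°.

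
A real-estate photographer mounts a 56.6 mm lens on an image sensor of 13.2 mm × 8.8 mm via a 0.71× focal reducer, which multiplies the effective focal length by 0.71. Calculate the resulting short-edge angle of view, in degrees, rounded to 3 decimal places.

12.497°

Effective focal length f = 56.6 × 0.71 = 40.186 mm.
α = 2·arctan(8.8 / (2 × 40.186)) = 2·arctan(0.10949) ≈ 12.4969°.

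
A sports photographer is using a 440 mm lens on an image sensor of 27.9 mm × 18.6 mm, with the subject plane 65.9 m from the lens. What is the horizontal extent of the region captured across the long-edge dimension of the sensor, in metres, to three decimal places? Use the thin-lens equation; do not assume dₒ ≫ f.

dₒ: 65.9 m = 65900 mm.
Similar triangles through the lens centre give W/dₒ = w/dᵢ; with 1/f = 1/dₒ + 1/dᵢ this gives W = w·(dₒ − f)/f.
W = 27.9 mm × (65900 − 440) / 440 = 27.9 × 148.7727 ≈ 4150.759 mm = 4.15076 m.

4.151 m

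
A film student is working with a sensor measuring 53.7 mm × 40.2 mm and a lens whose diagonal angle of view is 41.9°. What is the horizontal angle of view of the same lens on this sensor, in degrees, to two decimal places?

Sensor diagonal = √(53.7² + 40.2²) = √4499.7300 ≈ 67.0800 mm.
From the diagonal AOV: f = 67.0800 / (2·tan(20.95°)) = 67.0800 / 0.76573 ≈ 87.6031 mm.
Horizontal AOV = 2·arctan(53.7 / (2 × 87.6031)) = 2·arctan(0.30650) ≈ 34.0802°.

34.08°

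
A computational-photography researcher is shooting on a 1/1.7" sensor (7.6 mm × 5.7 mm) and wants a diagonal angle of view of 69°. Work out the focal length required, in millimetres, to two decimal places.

6.91 mm

Sensor diagonal = √(7.6² + 5.7²) = √90.2500 ≈ 9.5000 mm.
From α = 2·arctan(d/2f) we get f = d / (2·tan(α/2)).
With d = 9.5000 mm and α/2 = 34.5°, tan(α/2) ≈ 0.68728, so f ≈ 9.5000 / 1.37456 ≈ 6.9113 mm.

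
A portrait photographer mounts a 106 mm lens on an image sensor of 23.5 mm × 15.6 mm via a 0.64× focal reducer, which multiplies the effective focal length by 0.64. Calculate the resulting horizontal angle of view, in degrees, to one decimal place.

Effective focal length f = 106 × 0.64 = 67.84 mm.
α = 2·arctan(23.5 / (2 × 67.84)) = 2·arctan(0.17320) ≈ 19.6525°.

19.7°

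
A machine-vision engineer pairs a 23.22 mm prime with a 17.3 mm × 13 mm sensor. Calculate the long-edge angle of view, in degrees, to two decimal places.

40.86°

Angle of view α = 2·arctan(w/2f) with w = 17.3 mm and f = 23.22 mm.
w/2f = 0.37252; arctan(0.37252) ≈ 20.4316°, so α ≈ 40.8631°.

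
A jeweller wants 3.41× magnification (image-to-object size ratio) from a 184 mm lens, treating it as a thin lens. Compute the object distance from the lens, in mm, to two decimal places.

237.96 mm

With m = dᵢ/dₒ and 1/f = 1/dₒ + 1/dᵢ, substituting dᵢ = m·dₒ gives 1/f = (1 + 1/m)/dₒ, hence dₒ = f·(1 + 1/m).
dₒ = 184 × (1 + 1/3.41) = 184 × 1.29326 ≈ 237.959 mm.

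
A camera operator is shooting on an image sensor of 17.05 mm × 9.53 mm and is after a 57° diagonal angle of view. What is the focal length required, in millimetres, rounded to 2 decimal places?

17.99 mm

Sensor diagonal = √(17.05² + 9.53²) = √381.5234 ≈ 19.5326 mm.
From α = 2·arctan(d/2f) we get f = d / (2·tan(α/2)).
With d = 19.5326 mm and α/2 = 28.5°, tan(α/2) ≈ 0.54296, so f ≈ 19.5326 / 1.08591 ≈ 17.9873 mm.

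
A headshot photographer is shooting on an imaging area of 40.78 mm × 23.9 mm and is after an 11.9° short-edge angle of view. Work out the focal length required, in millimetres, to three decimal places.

114.659 mm

From α = 2·arctan(h/2f) we get f = h / (2·tan(α/2)).
With h = 23.9 mm and α/2 = 5.95°, tan(α/2) ≈ 0.10422, so f ≈ 23.9 / 0.20844 ≈ 114.6591 mm.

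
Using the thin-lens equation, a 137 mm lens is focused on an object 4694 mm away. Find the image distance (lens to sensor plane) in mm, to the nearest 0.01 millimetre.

1/dᵢ = 1/f − 1/dₒ = 1/137 − 1/4694 = 0.0070862 mm⁻¹.
dᵢ = 1/0.0070862 ≈ 141.1187 mm.

141.12 mm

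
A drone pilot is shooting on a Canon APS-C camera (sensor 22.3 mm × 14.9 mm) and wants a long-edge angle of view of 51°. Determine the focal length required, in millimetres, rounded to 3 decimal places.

23.376 mm

From α = 2·arctan(w/2f) we get f = w / (2·tan(α/2)).
With w = 22.3 mm and α/2 = 25.5°, tan(α/2) ≈ 0.47698, so f ≈ 22.3 / 0.95395 ≈ 23.3765 mm.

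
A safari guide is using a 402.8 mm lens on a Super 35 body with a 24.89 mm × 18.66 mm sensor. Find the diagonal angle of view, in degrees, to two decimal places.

4.42°

Sensor diagonal = √(24.89² + 18.66²) = √967.7077 ≈ 31.1080 mm.
Angle of view α = 2·arctan(d/2f) with d = 31.1080 mm and f = 402.8 mm.
d/2f = 0.03861; arctan(0.03861) ≈ 2.2114°, so α ≈ 4.4227°.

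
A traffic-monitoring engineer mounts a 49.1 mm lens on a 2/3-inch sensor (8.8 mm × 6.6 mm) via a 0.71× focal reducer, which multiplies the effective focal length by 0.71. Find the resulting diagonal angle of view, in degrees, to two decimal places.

Effective focal length f = 49.1 × 0.71 = 34.861 mm.
Sensor diagonal = √(8.8² + 6.6²) = √121.0000 ≈ 11.0000 mm.
α = 2·arctan(11.000 / (2 × 34.861)) = 2·arctan(0.15777) ≈ 17.9312°.

17.93°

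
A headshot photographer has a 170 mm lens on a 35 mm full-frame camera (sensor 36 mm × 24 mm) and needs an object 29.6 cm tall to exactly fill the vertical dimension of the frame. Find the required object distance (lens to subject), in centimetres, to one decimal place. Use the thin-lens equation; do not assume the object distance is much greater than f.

W: 29.6 cm = 296 mm.
Magnification m = h/W = dᵢ/dₒ; combined with 1/f = 1/dₒ + 1/dᵢ this gives dₒ = f·(1 + W/h).
dₒ = 170 mm × (1 + 296/24) = 170 × 13.3333 ≈ 2266.667 mm = 226.667 cm.

226.7 cm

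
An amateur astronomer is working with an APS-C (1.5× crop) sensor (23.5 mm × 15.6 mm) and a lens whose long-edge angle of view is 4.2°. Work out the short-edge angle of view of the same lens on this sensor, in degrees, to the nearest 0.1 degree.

From the long-edge AOV: f = 23.5 / (2·tan(2.1°)) = 23.5 / 0.07334 ≈ 320.4400 mm.
Short-edge AOV = 2·arctan(15.6 / (2 × 320.4400)) = 2·arctan(0.02434) ≈ 2.7888°.

2.8°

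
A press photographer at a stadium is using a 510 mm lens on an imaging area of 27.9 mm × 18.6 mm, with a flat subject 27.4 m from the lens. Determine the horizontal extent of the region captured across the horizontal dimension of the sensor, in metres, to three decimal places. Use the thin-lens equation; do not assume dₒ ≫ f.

dₒ: 27.4 m = 27400 mm.
Similar triangles through the lens centre give W/dₒ = w/dᵢ; with 1/f = 1/dₒ + 1/dᵢ this gives W = w·(dₒ − f)/f.
W = 27.9 mm × (27400 − 510) / 510 = 27.9 × 52.7255 ≈ 1471.041 mm = 1.47104 m.

1.471 m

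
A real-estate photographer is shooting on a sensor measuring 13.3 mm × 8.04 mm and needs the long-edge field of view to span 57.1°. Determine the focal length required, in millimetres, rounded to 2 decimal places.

12.22 mm

From α = 2·arctan(w/2f) we get f = w / (2·tan(α/2)).
With w = 13.3 mm and α/2 = 28.55°, tan(α/2) ≈ 0.54409, so f ≈ 13.3 / 1.08817 ≈ 12.2223 mm.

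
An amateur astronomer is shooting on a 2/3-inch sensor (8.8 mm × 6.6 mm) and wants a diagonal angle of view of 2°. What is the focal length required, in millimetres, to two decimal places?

Sensor diagonal = √(8.8² + 6.6²) = √121.0000 ≈ 11.0000 mm.
From α = 2·arctan(d/2f) we get f = d / (2·tan(α/2)).
With d = 11.0000 mm and α/2 = 1°, tan(α/2) ≈ 0.01746, so f ≈ 11.0000 / 0.03491 ≈ 315.0948 mm.

315.09 mm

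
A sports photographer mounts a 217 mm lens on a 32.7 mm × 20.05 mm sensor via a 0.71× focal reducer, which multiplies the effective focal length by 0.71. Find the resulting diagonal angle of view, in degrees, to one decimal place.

Effective focal length f = 217 × 0.71 = 154.07 mm.
Sensor diagonal = √(32.7² + 20.05²) = √1471.2925 ≈ 38.3574 mm.
α = 2·arctan(38.357 / (2 × 154.07)) = 2·arctan(0.12448) ≈ 14.1914°.

14.2°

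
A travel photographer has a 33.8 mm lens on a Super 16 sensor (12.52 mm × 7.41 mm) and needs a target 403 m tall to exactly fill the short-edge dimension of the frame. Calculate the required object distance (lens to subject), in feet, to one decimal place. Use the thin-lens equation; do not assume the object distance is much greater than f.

6031.1 ft

W: 403 m = 403000 mm.
Magnification m = h/W = dᵢ/dₒ; combined with 1/f = 1/dₒ + 1/dᵢ this gives dₒ = f·(1 + W/h).
dₒ = 33.8 mm × (1 + 403000/7.41) = 33.8 × 54386.9649 ≈ 1838279.414 mm = 1838279.414/304.8 ft = 6031.1 ft.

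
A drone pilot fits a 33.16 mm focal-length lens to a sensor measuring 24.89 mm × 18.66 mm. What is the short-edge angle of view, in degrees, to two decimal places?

Angle of view α = 2·arctan(h/2f) with h = 18.66 mm and f = 33.16 mm.
h/2f = 0.28136; arctan(0.28136) ≈ 15.7146°, so α ≈ 31.4293°.

31.43°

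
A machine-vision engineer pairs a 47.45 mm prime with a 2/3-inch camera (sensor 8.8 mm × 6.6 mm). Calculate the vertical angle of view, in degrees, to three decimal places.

Angle of view α = 2·arctan(h/2f) with h = 6.6 mm and f = 47.45 mm.
h/2f = 0.06955; arctan(0.06955) ≈ 3.9783°, so α ≈ 7.9567°.

7.957°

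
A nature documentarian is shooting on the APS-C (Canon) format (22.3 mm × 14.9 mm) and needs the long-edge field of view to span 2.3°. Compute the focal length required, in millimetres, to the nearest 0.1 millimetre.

555.4 mm

From α = 2·arctan(w/2f) we get f = w / (2·tan(α/2)).
With w = 22.3 mm and α/2 = 1.15°, tan(α/2) ≈ 0.02007, so f ≈ 22.3 / 0.04015 ≈ 555.4453 mm.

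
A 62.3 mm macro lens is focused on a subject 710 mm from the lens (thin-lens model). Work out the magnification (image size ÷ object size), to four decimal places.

0.0962×

Thin lens: 1/f = 1/dₒ + 1/dᵢ → 1/dᵢ = 1/62.3 − 1/710 = 0.0146429 mm⁻¹, so dᵢ ≈ 68.2924 mm.
Magnification m = dᵢ/dₒ = 68.2924/710 ≈ 0.09619.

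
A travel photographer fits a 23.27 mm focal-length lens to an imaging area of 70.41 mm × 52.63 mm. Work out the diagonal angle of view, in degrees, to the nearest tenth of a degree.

Sensor diagonal = √(70.41² + 52.63²) = √7727.4850 ≈ 87.9061 mm.
Angle of view α = 2·arctan(d/2f) with d = 87.9061 mm and f = 23.27 mm.
d/2f = 1.88883; arctan(1.88883) ≈ 62.1020°, so α ≈ 124.2040°.

124.2°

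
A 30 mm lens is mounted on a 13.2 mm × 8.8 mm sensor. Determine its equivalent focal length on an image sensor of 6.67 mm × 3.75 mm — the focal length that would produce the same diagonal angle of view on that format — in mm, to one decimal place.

Sensor diagonal = √(13.2² + 8.8²) = √251.6800 ≈ 15.8644 mm.
Sensor diagonal = √(6.67² + 3.75²) = √58.5514 ≈ 7.6519 mm.
Equal angle of view means equal diagonal/f ratio, so f₂ = f₁ · (diagonal₂/diagonal₁) = 30 × 7.6519/15.8644.
f₂ = 30 × 0.48233 ≈ 14.470 mm.

14.5 mm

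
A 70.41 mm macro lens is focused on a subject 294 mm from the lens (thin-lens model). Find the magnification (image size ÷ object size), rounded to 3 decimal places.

0.315×

Thin lens: 1/f = 1/dₒ + 1/dᵢ → 1/dᵢ = 1/70.41 − 1/294 = 0.0108012 mm⁻¹, so dᵢ ≈ 92.5826 mm.
Magnification m = dᵢ/dₒ = 92.5826/294 ≈ 0.31491.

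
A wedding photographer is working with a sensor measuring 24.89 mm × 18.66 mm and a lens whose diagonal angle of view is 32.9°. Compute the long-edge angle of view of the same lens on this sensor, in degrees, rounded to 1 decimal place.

Sensor diagonal = √(24.89² + 18.66²) = √967.7077 ≈ 31.1080 mm.
From the diagonal AOV: f = 31.1080 / (2·tan(16.45°)) = 31.1080 / 0.59053 ≈ 52.6782 mm.
Long-edge AOV = 2·arctan(24.89 / (2 × 52.6782)) = 2·arctan(0.23625) ≈ 26.5843°.

26.6°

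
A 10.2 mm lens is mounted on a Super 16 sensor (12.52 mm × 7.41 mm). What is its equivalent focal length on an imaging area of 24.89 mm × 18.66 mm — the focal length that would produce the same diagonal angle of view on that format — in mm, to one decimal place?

Sensor diagonal = √(12.52² + 7.41²) = √211.6585 ≈ 14.5485 mm.
Sensor diagonal = √(24.89² + 18.66²) = √967.7077 ≈ 31.1080 mm.
Equal angle of view means equal diagonal/f ratio, so f₂ = f₁ · (diagonal₂/diagonal₁) = 10.2 × 31.1080/14.5485.
f₂ = 10.2 × 2.13823 ≈ 21.810 mm.

21.8 mm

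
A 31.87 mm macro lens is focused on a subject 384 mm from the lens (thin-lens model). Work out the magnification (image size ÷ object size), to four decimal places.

Thin lens: 1/f = 1/dₒ + 1/dᵢ → 1/dᵢ = 1/31.87 − 1/384 = 0.0287733 mm⁻¹, so dᵢ ≈ 34.7544 mm.
Magnification m = dᵢ/dₒ = 34.7544/384 ≈ 0.09051.

0.0905×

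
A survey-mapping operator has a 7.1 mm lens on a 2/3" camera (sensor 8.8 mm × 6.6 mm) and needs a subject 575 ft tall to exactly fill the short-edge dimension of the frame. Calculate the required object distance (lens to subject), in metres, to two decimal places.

W: 575 ft × 304.8 mm/ft = 175259.99 mm.
Magnification m = h/W = dᵢ/dₒ; combined with 1/f = 1/dₒ + 1/dᵢ this gives dₒ = f·(1 + W/h).
dₒ = 7.1 mm × (1 + 175260/6.6) = 7.1 × 26555.5446 ≈ 188544.367 mm = 188.544 m.

188.54 m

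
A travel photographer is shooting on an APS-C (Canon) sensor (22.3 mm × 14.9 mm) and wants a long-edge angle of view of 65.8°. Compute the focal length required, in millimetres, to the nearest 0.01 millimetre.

From α = 2·arctan(w/2f) we get f = w / (2·tan(α/2)).
With w = 22.3 mm and α/2 = 32.9°, tan(α/2) ≈ 0.64693, so f ≈ 22.3 / 1.29386 ≈ 17.2353 mm.

17.24 mm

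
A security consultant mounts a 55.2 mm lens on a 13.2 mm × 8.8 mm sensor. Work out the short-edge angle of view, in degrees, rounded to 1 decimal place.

Angle of view α = 2·arctan(h/2f) with h = 8.8 mm and f = 55.2 mm.
h/2f = 0.07971; arctan(0.07971) ≈ 4.5574°, so α ≈ 9.1148°.

9.1°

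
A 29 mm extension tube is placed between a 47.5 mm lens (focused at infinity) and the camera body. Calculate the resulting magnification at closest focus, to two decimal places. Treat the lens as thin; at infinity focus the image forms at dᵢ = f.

The tube moves the image plane from f to f + e, so dᵢ = 47.5 + 29 = 76.5 mm. Focus is achieved when 1/f = 1/dₒ + 1/dᵢ, giving dₒ = 1/(1/f − 1/(f+e)).
Magnification m = dᵢ/dₒ = (f+e)·(1/f − 1/(f+e)) = e/f = 29/47.5 ≈ 0.6105.

0.61×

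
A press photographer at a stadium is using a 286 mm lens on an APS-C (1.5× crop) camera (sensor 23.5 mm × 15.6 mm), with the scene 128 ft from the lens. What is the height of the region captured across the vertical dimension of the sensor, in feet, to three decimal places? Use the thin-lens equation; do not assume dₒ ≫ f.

dₒ: 128 ft × 304.8 mm/ft = 39014.40 mm.
Similar triangles through the lens centre give W/dₒ = h/dᵢ; with 1/f = 1/dₒ + 1/dᵢ this gives W = h·(dₒ − f)/f.
W = 15.6 mm × (39014.4 − 286) / 286 = 15.6 × 135.4140 ≈ 2112.458 mm = 2112.458/304.8 ft = 6.93064 ft.

6.931 ft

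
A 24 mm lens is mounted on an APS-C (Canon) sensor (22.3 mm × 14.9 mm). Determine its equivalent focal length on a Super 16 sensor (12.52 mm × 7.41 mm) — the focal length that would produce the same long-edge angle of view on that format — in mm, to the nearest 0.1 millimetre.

Equal angle of view means equal width/f ratio, so f₂ = f₁ · (width₂/width₁) = 24 × 12.52/22.3.
f₂ = 24 × 0.56143 ≈ 13.474 mm.

13.5 mm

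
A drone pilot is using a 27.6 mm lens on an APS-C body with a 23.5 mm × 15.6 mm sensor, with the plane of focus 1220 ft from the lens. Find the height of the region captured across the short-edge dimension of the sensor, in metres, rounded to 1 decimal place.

dₒ: 1220 ft × 304.8 mm/ft = 371855.99 mm.
Similar triangles through the lens centre give W/dₒ = h/dᵢ; with 1/f = 1/dₒ + 1/dᵢ this gives W = h·(dₒ − f)/f.
W = 15.6 mm × (371856 − 27.6) / 27.6 = 15.6 × 13472.0430 ≈ 210163.872 mm = 210.164 m.

210.2 m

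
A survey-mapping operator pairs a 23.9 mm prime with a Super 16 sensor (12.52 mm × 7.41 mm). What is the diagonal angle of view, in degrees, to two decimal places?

Sensor diagonal = √(12.52² + 7.41²) = √211.6585 ≈ 14.5485 mm.
Angle of view α = 2·arctan(d/2f) with d = 14.5485 mm and f = 23.9 mm.
d/2f = 0.30436; arctan(0.30436) ≈ 16.9282°, so α ≈ 33.8565°.

33.86°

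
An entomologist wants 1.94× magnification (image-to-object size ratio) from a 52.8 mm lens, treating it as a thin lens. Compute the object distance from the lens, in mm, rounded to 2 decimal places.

With m = dᵢ/dₒ and 1/f = 1/dₒ + 1/dᵢ, substituting dᵢ = m·dₒ gives 1/f = (1 + 1/m)/dₒ, hence dₒ = f·(1 + 1/m).
dₒ = 52.8 × (1 + 1/1.94) = 52.8 × 1.51546 ≈ 80.016 mm.

80.02 mm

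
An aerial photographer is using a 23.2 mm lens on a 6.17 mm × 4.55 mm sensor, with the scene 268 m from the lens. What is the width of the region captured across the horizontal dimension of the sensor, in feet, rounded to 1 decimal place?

233.8 ft

dₒ: 268 m = 268000 mm.
Similar triangles through the lens centre give W/dₒ = w/dᵢ; with 1/f = 1/dₒ + 1/dᵢ this gives W = w·(dₒ − f)/f.
W = 6.17 mm × (268000 − 23.2) / 23.2 = 6.17 × 11550.7241 ≈ 71267.968 mm = 71267.968/304.8 ft = 233.819 ft.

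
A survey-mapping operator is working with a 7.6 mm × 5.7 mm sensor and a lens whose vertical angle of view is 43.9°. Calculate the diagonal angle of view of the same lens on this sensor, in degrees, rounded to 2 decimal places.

From the vertical AOV: f = 5.7 / (2·tan(21.95°)) = 5.7 / 0.80602 ≈ 7.0718 mm.
Sensor diagonal = √(7.6² + 5.7²) = √90.2500 ≈ 9.5000 mm.
Diagonal AOV = 2·arctan(9.5000 / (2 × 7.0718)) = 2·arctan(0.67169) ≈ 67.7774°.

67.78°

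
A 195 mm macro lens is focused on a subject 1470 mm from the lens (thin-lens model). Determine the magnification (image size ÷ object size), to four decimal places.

Thin lens: 1/f = 1/dₒ + 1/dᵢ → 1/dᵢ = 1/195 − 1/1470 = 0.0044479 mm⁻¹, so dᵢ ≈ 224.8235 mm.
Magnification m = dᵢ/dₒ = 224.8235/1470 ≈ 0.15294.

0.1529×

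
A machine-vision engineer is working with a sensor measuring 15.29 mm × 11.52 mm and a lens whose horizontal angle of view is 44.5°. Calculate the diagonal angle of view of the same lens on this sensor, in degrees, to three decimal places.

From the horizontal AOV: f = 15.29 / (2·tan(22.25°)) = 15.29 / 0.81822 ≈ 18.6869 mm.
Sensor diagonal = √(15.29² + 11.52²) = √366.4945 ≈ 19.1440 mm.
Diagonal AOV = 2·arctan(19.1440 / (2 × 18.6869)) = 2·arctan(0.51223) ≈ 54.2460°.

54.246°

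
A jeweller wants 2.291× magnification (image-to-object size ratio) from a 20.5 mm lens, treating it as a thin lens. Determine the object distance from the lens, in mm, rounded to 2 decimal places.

With m = dᵢ/dₒ and 1/f = 1/dₒ + 1/dᵢ, substituting dᵢ = m·dₒ gives 1/f = (1 + 1/m)/dₒ, hence dₒ = f·(1 + 1/m).
dₒ = 20.5 × (1 + 1/2.291) = 20.5 × 1.43649 ≈ 29.448 mm.

29.45 mm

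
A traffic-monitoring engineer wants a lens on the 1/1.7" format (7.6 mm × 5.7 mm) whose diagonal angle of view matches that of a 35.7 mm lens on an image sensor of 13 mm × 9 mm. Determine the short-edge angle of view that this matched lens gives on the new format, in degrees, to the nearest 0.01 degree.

15.14°

Sensor diagonal = √(13² + 9²) = √250.0000 ≈ 15.8114 mm.
Sensor diagonal = √(7.6² + 5.7²) = √90.2500 ≈ 9.5000 mm.
Equal diagonal AOV ⇒ f₂ = f₁ · 9.5000/15.8114 = 35.7 × 0.60083 ≈ 21.4497 mm.
Short-edge AOV on the new format = 2·arctan(5.7 / (2 × 21.4497)) = 2·arctan(0.13287) ≈ 15.1370°.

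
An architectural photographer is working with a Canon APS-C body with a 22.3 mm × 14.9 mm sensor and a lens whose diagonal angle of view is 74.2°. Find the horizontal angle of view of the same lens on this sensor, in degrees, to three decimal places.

64.327°

Sensor diagonal = √(22.3² + 14.9²) = √719.3000 ≈ 26.8198 mm.
From the diagonal AOV: f = 26.8198 / (2·tan(37.1°)) = 26.8198 / 1.51259 ≈ 17.7310 mm.
Horizontal AOV = 2·arctan(22.3 / (2 × 17.7310)) = 2·arctan(0.62884) ≈ 64.3267°.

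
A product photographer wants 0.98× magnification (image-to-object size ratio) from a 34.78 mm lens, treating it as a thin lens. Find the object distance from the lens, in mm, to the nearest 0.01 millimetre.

With m = dᵢ/dₒ and 1/f = 1/dₒ + 1/dᵢ, substituting dᵢ = m·dₒ gives 1/f = (1 + 1/m)/dₒ, hence dₒ = f·(1 + 1/m).
dₒ = 34.78 × (1 + 1/0.98) = 34.78 × 2.02041 ≈ 70.270 mm.

70.27 mm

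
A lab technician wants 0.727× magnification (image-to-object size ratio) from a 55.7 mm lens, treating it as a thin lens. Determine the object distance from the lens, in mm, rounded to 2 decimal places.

132.32 mm

With m = dᵢ/dₒ and 1/f = 1/dₒ + 1/dᵢ, substituting dᵢ = m·dₒ gives 1/f = (1 + 1/m)/dₒ, hence dₒ = f·(1 + 1/m).
dₒ = 55.7 × (1 + 1/0.727) = 55.7 × 2.37552 ≈ 132.316 mm.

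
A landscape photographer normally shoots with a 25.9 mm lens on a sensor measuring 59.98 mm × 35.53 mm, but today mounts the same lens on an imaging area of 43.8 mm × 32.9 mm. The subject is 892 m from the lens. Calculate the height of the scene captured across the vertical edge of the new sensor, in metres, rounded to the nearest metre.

The focal length stays 25.9 mm; the relevant sensor dimension is now h = 32.9 mm. Object distance dₒ = 892 m = 892000 mm.
Thin-lens field height W = h·(dₒ − f)/f = 32.9 × (892000 − 25.9)/25.9 ≈ 1133048.181 mm = 1133.05 m.

1133 m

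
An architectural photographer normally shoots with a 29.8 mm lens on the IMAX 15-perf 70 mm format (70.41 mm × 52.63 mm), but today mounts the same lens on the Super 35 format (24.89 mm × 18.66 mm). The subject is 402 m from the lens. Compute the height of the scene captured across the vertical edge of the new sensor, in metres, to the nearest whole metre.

252 m

The focal length stays 29.8 mm; the relevant sensor dimension is now h = 18.66 mm. Object distance dₒ = 402 m = 402000 mm.
Thin-lens field height W = h·(dₒ − f)/f = 18.66 × (402000 − 29.8)/29.8 ≈ 251703.488 mm = 251.703 m.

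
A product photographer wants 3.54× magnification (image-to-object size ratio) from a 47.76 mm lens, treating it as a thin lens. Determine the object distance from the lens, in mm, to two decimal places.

61.25 mm

With m = dᵢ/dₒ and 1/f = 1/dₒ + 1/dᵢ, substituting dᵢ = m·dₒ gives 1/f = (1 + 1/m)/dₒ, hence dₒ = f·(1 + 1/m).
dₒ = 47.76 × (1 + 1/3.54) = 47.76 × 1.28249 ≈ 61.252 mm.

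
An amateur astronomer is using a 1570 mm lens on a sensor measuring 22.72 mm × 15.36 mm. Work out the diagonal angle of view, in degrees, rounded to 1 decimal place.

Sensor diagonal = √(22.72² + 15.36²) = √752.1280 ≈ 27.4250 mm.
Angle of view α = 2·arctan(d/2f) with d = 27.4250 mm and f = 1570 mm.
d/2f = 0.00873; arctan(0.00873) ≈ 0.5004°, so α ≈ 1.0008°.

1.0°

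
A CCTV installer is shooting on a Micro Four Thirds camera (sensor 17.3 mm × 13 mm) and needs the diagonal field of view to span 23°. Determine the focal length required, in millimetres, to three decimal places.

Sensor diagonal = √(17.3² + 13²) = √468.2900 ≈ 21.6400 mm.
From α = 2·arctan(d/2f) we get f = d / (2·tan(α/2)).
With d = 21.6400 mm and α/2 = 11.5°, tan(α/2) ≈ 0.20345, so f ≈ 21.6400 / 0.40690 ≈ 53.1820 mm.

53.182 mm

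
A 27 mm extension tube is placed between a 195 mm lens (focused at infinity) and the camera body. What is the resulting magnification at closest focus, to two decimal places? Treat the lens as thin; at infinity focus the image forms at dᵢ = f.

0.14×

The tube moves the image plane from f to f + e, so dᵢ = 195 + 27 = 222 mm. Focus is achieved when 1/f = 1/dₒ + 1/dᵢ, giving dₒ = 1/(1/f − 1/(f+e)).
Magnification m = dᵢ/dₒ = (f+e)·(1/f − 1/(f+e)) = e/f = 27/195 ≈ 0.1385.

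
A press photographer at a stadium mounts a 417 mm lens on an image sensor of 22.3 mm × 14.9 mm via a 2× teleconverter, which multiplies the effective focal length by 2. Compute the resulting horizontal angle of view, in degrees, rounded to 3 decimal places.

1.532°

Effective focal length f = 417 × 2 = 834 mm.
α = 2·arctan(22.3 / (2 × 834)) = 2·arctan(0.01337) ≈ 1.5319°.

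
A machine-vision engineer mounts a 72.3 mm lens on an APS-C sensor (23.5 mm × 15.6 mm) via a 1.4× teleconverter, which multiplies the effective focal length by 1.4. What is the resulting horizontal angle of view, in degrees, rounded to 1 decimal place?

Effective focal length f = 72.3 × 1.4 = 101.22 mm.
α = 2·arctan(23.5 / (2 × 101.22)) = 2·arctan(0.11608) ≈ 13.2429°.

13.2°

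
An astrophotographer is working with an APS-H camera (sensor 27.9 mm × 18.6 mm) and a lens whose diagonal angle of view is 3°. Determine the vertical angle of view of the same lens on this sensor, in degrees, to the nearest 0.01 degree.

1.66°

Sensor diagonal = √(27.9² + 18.6²) = √1124.3700 ≈ 33.5316 mm.
From the diagonal AOV: f = 33.5316 / (2·tan(1.5°)) = 33.5316 / 0.05237 ≈ 640.2606 mm.
Vertical AOV = 2·arctan(18.6 / (2 × 640.2606)) = 2·arctan(0.01453) ≈ 1.6644°.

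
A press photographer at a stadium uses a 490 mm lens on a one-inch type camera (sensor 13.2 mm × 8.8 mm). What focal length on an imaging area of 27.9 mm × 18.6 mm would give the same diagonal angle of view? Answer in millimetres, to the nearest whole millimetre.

1036 mm

Sensor diagonal = √(13.2² + 8.8²) = √251.6800 ≈ 15.8644 mm.
Sensor diagonal = √(27.9² + 18.6²) = √1124.3700 ≈ 33.5316 mm.
Equal angle of view means equal diagonal/f ratio, so f₂ = f₁ · (diagonal₂/diagonal₁) = 490 × 33.5316/15.8644.
f₂ = 490 × 2.11364 ≈ 1035.682 mm.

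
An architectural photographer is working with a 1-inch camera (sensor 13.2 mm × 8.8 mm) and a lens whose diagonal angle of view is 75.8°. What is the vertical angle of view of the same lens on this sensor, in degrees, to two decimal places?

46.71°

Sensor diagonal = √(13.2² + 8.8²) = √251.6800 ≈ 15.8644 mm.
From the diagonal AOV: f = 15.8644 / (2·tan(37.9°)) = 15.8644 / 1.55696 ≈ 10.1894 mm.
Vertical AOV = 2·arctan(8.8 / (2 × 10.1894)) = 2·arctan(0.43182) ≈ 46.7115°.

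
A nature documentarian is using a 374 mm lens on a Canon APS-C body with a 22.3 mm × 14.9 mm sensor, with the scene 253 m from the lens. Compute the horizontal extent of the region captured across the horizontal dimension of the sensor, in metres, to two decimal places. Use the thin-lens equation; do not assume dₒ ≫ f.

dₒ: 253 m = 253000 mm.
Similar triangles through the lens centre give W/dₒ = w/dᵢ; with 1/f = 1/dₒ + 1/dᵢ this gives W = w·(dₒ − f)/f.
W = 22.3 mm × (253000 − 374) / 374 = 22.3 × 675.4706 ≈ 15062.994 mm = 15.063 m.

15.06 m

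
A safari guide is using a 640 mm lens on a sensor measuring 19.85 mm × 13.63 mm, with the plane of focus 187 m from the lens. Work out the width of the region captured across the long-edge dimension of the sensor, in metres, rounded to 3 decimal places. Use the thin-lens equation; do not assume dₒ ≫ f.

5.780 m

dₒ: 187 m = 187000 mm.
Similar triangles through the lens centre give W/dₒ = w/dᵢ; with 1/f = 1/dₒ + 1/dᵢ this gives W = w·(dₒ − f)/f.
W = 19.85 mm × (187000 − 640) / 640 = 19.85 × 291.1875 ≈ 5780.072 mm = 5.78007 m.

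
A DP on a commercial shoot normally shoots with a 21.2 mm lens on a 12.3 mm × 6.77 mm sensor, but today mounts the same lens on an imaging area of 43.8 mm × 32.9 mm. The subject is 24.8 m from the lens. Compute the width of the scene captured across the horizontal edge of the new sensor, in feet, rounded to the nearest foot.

168 ft

The focal length stays 21.2 mm; the relevant sensor dimension is now w = 43.8 mm. Object distance dₒ = 24.8 m = 24800 mm.
Thin-lens field width W = w·(dₒ − f)/f = 43.8 × (24800 − 21.2)/21.2 ≈ 51193.936 mm = 51193.936/304.8 ft = 167.959 ft.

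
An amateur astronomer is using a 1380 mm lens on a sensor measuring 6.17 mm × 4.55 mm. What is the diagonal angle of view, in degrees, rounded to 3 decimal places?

0.318°

Sensor diagonal = √(6.17² + 4.55²) = √58.7714 ≈ 7.6663 mm.
Angle of view α = 2·arctan(d/2f) with d = 7.6663 mm and f = 1380 mm.
d/2f = 0.00278; arctan(0.00278) ≈ 0.1591°, so α ≈ 0.3183°.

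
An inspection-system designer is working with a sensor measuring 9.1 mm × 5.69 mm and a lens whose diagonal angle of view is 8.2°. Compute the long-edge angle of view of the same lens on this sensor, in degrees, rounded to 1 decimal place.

Sensor diagonal = √(9.1² + 5.69²) = √115.1861 ≈ 10.7325 mm.
From the diagonal AOV: f = 10.7325 / (2·tan(4.1°)) = 10.7325 / 0.14336 ≈ 74.8629 mm.
Long-edge AOV = 2·arctan(9.1 / (2 × 74.8629)) = 2·arctan(0.06078) ≈ 6.9561°.

7.0°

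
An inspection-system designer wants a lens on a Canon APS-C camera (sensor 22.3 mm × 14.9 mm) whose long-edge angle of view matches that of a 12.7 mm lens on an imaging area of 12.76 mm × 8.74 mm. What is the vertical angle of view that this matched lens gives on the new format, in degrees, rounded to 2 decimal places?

Equal long-edge AOV ⇒ f₂ = f₁ · 22.3/12.76 = 12.7 × 1.74765 ≈ 22.1951 mm.
Vertical AOV on the new format = 2·arctan(14.9 / (2 × 22.1951)) = 2·arctan(0.33566) ≈ 37.1096°.

37.11°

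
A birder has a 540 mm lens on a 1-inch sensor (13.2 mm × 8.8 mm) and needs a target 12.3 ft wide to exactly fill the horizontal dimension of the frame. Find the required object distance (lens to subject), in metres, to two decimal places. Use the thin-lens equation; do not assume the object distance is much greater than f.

153.91 m

W: 12.3 ft × 304.8 mm/ft = 3749.04 mm.
Magnification m = w/W = dᵢ/dₒ; combined with 1/f = 1/dₒ + 1/dᵢ this gives dₒ = f·(1 + W/w).
dₒ = 540 mm × (1 + 3749.04/13.2) = 540 × 285.0182 ≈ 153909.813 mm = 153.91 m.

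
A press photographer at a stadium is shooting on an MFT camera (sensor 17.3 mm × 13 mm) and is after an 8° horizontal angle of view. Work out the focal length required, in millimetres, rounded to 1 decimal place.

From α = 2·arctan(w/2f) we get f = w / (2·tan(α/2)).
With w = 17.3 mm and α/2 = 4°, tan(α/2) ≈ 0.06993, so f ≈ 17.3 / 0.13985 ≈ 123.7008 mm.

123.7 mm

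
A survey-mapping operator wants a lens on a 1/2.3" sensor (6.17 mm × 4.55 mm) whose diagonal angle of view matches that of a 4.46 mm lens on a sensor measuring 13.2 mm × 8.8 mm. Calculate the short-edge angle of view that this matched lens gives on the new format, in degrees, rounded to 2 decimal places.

93.10°

Sensor diagonal = √(13.2² + 8.8²) = √251.6800 ≈ 15.8644 mm.
Sensor diagonal = √(6.17² + 4.55²) = √58.7714 ≈ 7.6663 mm.
Equal diagonal AOV ⇒ f₂ = f₁ · 7.6663/15.8644 = 4.46 × 0.48324 ≈ 2.1552 mm.
Short-edge AOV on the new format = 2·arctan(4.55 / (2 × 2.1552)) = 2·arctan(1.05557) ≈ 93.0972°.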